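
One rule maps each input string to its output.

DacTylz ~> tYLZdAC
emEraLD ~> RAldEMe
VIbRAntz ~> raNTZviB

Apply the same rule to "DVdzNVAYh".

In each case the input is transformed by: flip the case of every letter, then move the first 3 characters to the end (rotate left by 3).
"DVdzNVAYh" → "dvDZnvayH" → "ZnvayHdvD".

ZnvayHdvD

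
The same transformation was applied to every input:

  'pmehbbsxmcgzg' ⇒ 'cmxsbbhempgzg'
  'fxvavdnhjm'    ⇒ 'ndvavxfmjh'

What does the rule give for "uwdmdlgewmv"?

Rule — move the last 3 characters to the front (rotate right by 3), then reverse the string.
On "uwdmdlgewmv": the first step gives "wmvuwdmdlge", and the second then gives "egldmdwuvmw".

egldmdwuvmw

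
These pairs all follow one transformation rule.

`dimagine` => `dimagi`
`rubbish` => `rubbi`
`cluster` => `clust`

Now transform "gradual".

gradu

The transformation: delete the last 2 characters.
For "gradual" the result is "gradu".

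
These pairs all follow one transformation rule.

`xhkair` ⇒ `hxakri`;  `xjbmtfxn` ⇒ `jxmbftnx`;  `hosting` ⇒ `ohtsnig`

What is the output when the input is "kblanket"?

bkalknte

In each case the input is transformed by: swap each adjacent pair of characters (1↔2, 3↔4, ...).
For "kblanket" the result is "bkalknte".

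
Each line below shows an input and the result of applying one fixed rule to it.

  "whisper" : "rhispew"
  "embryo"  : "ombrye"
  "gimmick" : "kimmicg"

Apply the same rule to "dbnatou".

Looking at the pairs, the operation is to swap the first and last characters.
On "dbnatou" that produces "ubnatod".

ubnatod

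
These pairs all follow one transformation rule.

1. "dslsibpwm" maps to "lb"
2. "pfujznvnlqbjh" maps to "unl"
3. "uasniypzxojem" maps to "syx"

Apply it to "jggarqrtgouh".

The rule is to delete the last 2 characters, then keep one character in every 3, starting at position 3 (positions 3rd, 6th, 9th, ...).
Starting from "jggarqrtgouh": after the first operation, "jggarqrtgo"; after the second, "gqg".
(Check on "uasniypzxojem": → "uasniypzxoj" → "syx" ✓)

gqg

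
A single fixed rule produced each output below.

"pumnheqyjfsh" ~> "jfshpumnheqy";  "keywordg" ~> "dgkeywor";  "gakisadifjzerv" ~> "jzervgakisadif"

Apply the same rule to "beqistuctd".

What's happening: swap the front and back halves of the string, then move the first 2 characters to the end (rotate left by 2).
"beqistuctd" → "ctdbeqistu".
(Check on "gakisadifjzerv": → "ifjzervgakisad" → "jzervgakisadif" ✓)

ctdbeqistu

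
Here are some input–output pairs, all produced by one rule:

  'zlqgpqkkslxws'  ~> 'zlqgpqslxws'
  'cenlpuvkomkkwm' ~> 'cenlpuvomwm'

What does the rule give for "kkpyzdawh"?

pyzdawh

Each output is the input with this applied: remove every "k".
"kkpyzdawh" → "pyzdawh".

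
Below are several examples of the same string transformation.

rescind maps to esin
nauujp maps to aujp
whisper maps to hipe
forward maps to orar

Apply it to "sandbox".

anbo

The pattern: double every character, then keep one character in every 3, starting at position 3 (positions 3rd, 6th, 9th, ...).
On "sandbox": the first step gives "ssaannddbbooxx", and the second then gives "anbo".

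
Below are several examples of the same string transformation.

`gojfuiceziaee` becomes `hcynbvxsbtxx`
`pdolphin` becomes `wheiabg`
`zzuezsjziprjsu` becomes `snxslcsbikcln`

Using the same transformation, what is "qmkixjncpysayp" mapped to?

In each case the input is transformed by: delete the first character, then shift every letter 7 places backward in the alphabet (wrapping around).
Working it through for "qmkixjncpysayp": intermediate "mkixjncpysayp", final "fdbqcgvirltri".

fdbqcgvirltri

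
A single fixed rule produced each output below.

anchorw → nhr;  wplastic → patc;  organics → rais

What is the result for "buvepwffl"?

uewf

In each case the input is transformed by: keep every other character starting from the second (positions 2nd, 4th, 6th, ...).
Doing the same to "buvepwffl": "uewf".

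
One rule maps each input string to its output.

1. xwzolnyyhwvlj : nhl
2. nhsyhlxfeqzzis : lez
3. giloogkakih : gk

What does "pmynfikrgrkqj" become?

The transformation: delete the first 3 characters, then keep one character in every 3, starting at position 3 (positions 3rd, 6th, 9th, ...).
Starting from "pmynfikrgrkqj": after the first operation, "nfikrgrkqj"; after the second, "igq".

igq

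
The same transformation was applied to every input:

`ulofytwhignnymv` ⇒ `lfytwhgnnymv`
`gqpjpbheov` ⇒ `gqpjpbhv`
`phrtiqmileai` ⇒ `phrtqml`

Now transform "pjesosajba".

pjssjb

The pattern: remove every vowel.
Applying that to "pjesosajba" gives "pjssjb".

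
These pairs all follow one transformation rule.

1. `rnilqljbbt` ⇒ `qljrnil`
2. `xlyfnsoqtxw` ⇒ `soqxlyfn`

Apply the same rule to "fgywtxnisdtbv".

isdfgywtxn

The rule is to delete the last 3 characters, then move the last 3 characters to the front (rotate right by 3).
For "fgywtxnisdtbv", step one produces "fgywtxnisd"; step two turns that into "isdfgywtxn".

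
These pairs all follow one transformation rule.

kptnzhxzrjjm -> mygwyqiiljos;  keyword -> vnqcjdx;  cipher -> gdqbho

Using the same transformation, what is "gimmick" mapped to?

In each case the input is transformed by: move the first 3 characters to the end (rotate left by 3), then shift every letter 1 place backward in the alphabet (wrapping around).
Working it through for "gimmick": intermediate "mickgim", final "lhbjfhl".
(Check on "keyword": → "wordkey" → "vnqcjdx" ✓)

lhbjfhl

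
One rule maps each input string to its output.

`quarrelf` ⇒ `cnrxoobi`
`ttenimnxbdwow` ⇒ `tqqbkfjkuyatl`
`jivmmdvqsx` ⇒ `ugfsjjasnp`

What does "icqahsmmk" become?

What's happening: move the last character to the front, then shift every letter 3 places backward in the alphabet (wrapping around).
Working it through for "icqahsmmk": intermediate "kicqahsmm", final "hfznxepjj".

hfznxepjj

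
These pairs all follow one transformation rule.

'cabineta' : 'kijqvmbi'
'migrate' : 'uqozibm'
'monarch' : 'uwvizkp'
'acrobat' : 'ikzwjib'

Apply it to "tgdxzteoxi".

bolfhbmwfq

The rule is to shift every letter 8 places forward in the alphabet (wrapping around).
For "tgdxzteoxi" the result is "bolfhbmwfq".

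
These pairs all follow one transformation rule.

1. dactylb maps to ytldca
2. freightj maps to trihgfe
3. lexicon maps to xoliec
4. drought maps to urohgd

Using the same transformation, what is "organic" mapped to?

roniga

The rule is to delete the last character, then sort the characters into reverse alphabetical order.
"organic" → "organi" → "roniga".
(Check on "drought": → "drough" → "urohgd" ✓)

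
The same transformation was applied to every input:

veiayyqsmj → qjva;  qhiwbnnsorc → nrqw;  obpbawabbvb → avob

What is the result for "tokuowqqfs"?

Looking at the pairs, the operation is to keep one character in every 3, starting at position 1 (positions 1st, 4th, 7th, ...), then move the first 2 characters to the end (rotate left by 2).
"tokuowqqfs" → "tuqs" → "qstu".

qstu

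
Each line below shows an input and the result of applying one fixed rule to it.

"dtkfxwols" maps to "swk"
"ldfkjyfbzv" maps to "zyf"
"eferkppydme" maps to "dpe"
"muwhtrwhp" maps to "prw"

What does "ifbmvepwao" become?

The transformation: keep one character in every 3, starting at position 3 (positions 3rd, 6th, 9th, ...), then reverse the string.
Starting from "ifbmvepwao": after the first operation, "bea"; after the second, "aeb".

aeb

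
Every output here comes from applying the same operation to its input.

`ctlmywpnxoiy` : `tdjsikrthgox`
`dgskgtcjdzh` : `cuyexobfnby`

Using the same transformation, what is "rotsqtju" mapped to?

peolnojm

Each output is the input with this applied: reverse the string, then shift every letter 5 places backward in the alphabet (wrapping around).
Starting from "rotsqtju": after the first operation, "ujtqstor"; after the second, "peolnojm".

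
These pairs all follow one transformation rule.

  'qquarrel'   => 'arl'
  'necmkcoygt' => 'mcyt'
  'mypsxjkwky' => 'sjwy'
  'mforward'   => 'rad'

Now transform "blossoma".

soa

Looking at the pairs, the operation is to delete the first 3 characters, then keep every other character starting from the first (positions 1st, 3rd, 5th, ...).
Working it through for "blossoma": intermediate "ssoma", final "soa".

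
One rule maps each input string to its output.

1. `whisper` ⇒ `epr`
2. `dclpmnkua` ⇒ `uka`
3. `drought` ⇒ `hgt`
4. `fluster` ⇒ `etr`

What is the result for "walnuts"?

What's happening: swap each adjacent pair of characters (1↔2, 3↔4, ...), then keep only the last 3 characters.
For "walnuts", step one produces "awnltus"; step two turns that into "tus".

tus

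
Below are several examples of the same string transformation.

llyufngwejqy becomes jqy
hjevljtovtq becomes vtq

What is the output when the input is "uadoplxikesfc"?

sfc

What's happening: keep only the last 3 characters.
For "uadoplxikesfc" the result is "sfc".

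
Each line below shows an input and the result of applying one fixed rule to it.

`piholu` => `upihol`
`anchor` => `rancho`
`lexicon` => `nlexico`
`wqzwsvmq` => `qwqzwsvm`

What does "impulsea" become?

Rule — move the last character to the front.
For "impulsea" the result is "aimpulse".

aimpulse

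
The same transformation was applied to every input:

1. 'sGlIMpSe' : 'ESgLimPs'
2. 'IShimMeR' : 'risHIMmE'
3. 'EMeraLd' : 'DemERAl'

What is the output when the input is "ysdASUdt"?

TYSDasuD

Each output is the input with this applied: move the last character to the front, then flip the case of every letter.
For "ysdASUdt", step one produces "tysdASUd"; step two turns that into "TYSDasuD".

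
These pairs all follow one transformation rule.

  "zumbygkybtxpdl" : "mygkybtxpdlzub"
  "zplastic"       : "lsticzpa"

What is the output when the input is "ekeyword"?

ewordeky

The pattern: move the first 3 characters to the end (rotate left by 3), then swap the first and last characters.
For "ekeyword" the result is "ewordeky".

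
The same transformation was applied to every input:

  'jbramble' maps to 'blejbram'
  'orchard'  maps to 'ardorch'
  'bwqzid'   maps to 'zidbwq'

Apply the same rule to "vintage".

agevint

The pattern: move the last 3 characters to the front (rotate right by 3).
So "vintage" becomes "agevint".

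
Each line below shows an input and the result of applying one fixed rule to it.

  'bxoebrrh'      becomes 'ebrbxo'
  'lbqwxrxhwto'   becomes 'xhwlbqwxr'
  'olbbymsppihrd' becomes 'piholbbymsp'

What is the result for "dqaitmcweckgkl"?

Each output is the input with this applied: delete the last 2 characters, then move the last 3 characters to the front (rotate right by 3).
"dqaitmcweckgkl" → "dqaitmcweckg" → "ckgdqaitmcwe".

ckgdqaitmcwe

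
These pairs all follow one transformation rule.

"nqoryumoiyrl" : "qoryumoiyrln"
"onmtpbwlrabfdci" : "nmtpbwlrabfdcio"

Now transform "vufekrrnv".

What's happening: move the first character to the end.
"vufekrrnv" → "ufekrrnvv".

ufekrrnvv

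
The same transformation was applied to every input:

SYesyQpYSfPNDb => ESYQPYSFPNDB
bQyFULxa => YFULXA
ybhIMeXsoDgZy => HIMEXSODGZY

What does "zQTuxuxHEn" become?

TUXUXHEN

Looking at the pairs, the operation is to delete the first 2 characters, then convert every letter to uppercase.
So "zQTuxuxHEn" becomes "TUXUXHEN".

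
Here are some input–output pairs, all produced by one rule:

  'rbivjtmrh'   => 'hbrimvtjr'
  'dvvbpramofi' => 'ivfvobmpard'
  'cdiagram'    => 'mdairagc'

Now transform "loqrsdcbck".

kocqbrcsdl

Each output is the input with this applied: take characters alternately from the front and the back (1st, last, 2nd, 2nd-last, ...), then move the first character to the end.
"loqrsdcbck" → "lkocqbrcsd" → "kocqbrcsdl".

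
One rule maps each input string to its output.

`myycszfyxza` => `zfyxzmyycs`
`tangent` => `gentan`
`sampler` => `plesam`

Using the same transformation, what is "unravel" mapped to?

Each output is the input with this applied: delete the last character, then swap the front and back halves of the string.
Applying both steps to "unravel": "unrave", then "aveunr".
(Check on "myycszfyxza": → "myycszfyxz" → "zfyxzmyycs" ✓)

aveunr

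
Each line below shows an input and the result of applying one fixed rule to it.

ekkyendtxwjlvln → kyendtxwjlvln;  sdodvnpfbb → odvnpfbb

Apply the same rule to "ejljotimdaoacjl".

ljotimdaoacjl

Each output is the input with this applied: delete the first 2 characters.
For "ejljotimdaoacjl" the result is "ljotimdaoacjl".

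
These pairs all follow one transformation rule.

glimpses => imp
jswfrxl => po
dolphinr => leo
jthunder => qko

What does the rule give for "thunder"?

The pattern: shift every letter 3 places backward in the alphabet (wrapping around), then keep one character in every 3, starting at position 2 (positions 2nd, 5th, 8th, ...).
Working it through for "thunder": intermediate "qerkabo", final "ea".
(Check on "jswfrxl": → "gptcoui" → "po" ✓)

ea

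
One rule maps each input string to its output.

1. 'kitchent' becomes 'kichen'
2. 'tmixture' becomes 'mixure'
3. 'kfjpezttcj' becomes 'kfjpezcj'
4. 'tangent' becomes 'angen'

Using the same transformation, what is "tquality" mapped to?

qualiy

Looking at the pairs, the operation is to remove every "t".
Doing the same to "tquality": "qualiy".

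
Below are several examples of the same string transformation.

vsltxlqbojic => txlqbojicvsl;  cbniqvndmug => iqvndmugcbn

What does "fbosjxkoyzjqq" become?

sjxkoyzjqqfbo

The transformation: move the first 3 characters to the end (rotate left by 3).
So "fbosjxkoyzjqq" becomes "sjxkoyzjqqfbo".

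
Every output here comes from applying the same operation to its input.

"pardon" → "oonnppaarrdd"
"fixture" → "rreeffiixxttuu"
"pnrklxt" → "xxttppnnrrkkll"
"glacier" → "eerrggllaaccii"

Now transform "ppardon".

Looking at the pairs, the operation is to move the last 2 characters to the front (rotate right by 2), then double every character.
For "ppardon", step one produces "onppard"; step two turns that into "oonnppppaarrdd".

oonnppppaarrdd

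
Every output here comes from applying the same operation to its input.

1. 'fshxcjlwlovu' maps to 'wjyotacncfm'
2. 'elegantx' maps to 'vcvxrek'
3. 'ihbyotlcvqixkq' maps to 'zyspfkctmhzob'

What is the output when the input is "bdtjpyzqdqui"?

What's happening: shift every letter 9 places backward in the alphabet (wrapping around), then delete the last character.
Applying both steps to "bdtjpyzqdqui": "sukagpqhuhlz", then "sukagpqhuhl".

sukagpqhuhl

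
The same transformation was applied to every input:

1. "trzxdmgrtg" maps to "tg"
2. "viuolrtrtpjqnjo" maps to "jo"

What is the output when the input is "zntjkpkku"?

ku

The pattern: keep only the last 2 characters.
Applying that to "zntjkpkku" gives "ku".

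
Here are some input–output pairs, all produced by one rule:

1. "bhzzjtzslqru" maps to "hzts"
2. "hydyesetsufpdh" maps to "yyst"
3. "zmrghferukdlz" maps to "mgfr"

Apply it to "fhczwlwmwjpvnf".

The rule is to keep every other character starting from the second (positions 2nd, 4th, 6th, ...), then keep only the first 4 characters.
Starting from "fhczwlwmwjpvnf": after the first operation, "hzlmjvf"; after the second, "hzlm".

hzlm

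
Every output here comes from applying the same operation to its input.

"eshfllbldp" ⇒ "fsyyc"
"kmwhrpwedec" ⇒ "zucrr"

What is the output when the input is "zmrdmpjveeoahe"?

zqcirnr

Rule — keep every other character starting from the second (positions 2nd, 4th, 6th, ...), then shift every letter 13 places forward in the alphabet (wrapping around) — i.e. ROT13.
For "zmrdmpjveeoahe", step one produces "mdpveae"; step two turns that into "zqcirnr".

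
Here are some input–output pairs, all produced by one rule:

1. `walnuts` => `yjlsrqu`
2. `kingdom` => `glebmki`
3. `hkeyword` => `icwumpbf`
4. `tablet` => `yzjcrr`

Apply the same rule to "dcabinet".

What's happening: move the first character to the end, then shift every letter 2 places backward in the alphabet (wrapping around).
"dcabinet" → "cabinetd" → "ayzglcrb".
(Check on "tablet": → "ablett" → "yzjcrr" ✓)

ayzglcrb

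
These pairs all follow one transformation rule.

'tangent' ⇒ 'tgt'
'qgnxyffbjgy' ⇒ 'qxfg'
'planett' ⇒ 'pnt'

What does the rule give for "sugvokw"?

The rule is to keep one character in every 3, starting at position 1 (positions 1st, 4th, 7th, ...).
For "sugvokw" the result is "svw".

svw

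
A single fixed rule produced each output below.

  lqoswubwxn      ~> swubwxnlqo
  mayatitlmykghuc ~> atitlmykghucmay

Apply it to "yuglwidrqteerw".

lwidrqteerwyug

The rule is to move the first 3 characters to the end (rotate left by 3).
Applying that to "yuglwidrqteerw" gives "lwidrqteerwyug".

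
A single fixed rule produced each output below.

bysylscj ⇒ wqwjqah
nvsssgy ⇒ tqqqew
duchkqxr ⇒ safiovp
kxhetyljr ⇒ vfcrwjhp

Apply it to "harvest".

The pattern: shift every letter 2 places backward in the alphabet (wrapping around), then delete the first character.
On "harvest": the first step gives "fyptcqr", and the second then gives "yptcqr".

yptcqr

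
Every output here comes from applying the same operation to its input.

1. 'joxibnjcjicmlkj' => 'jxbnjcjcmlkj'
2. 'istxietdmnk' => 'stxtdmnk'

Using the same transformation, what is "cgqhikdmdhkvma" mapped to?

cgqhkdmdhkvm

What's happening: remove every vowel.
On "cgqhikdmdhkvma" that produces "cgqhkdmdhkvm".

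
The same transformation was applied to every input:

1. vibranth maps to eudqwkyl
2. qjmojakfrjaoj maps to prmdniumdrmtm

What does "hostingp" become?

In each case the input is transformed by: move the first 2 characters to the end (rotate left by 2), then shift every letter 3 places forward in the alphabet (wrapping around).
"hostingp" → "vwlqjskr".

vwlqjskr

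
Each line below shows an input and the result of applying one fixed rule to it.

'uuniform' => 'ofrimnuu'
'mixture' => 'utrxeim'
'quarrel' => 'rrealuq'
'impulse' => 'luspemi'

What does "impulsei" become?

sleuipim

Each output is the input with this applied: move the last 3 characters to the front (rotate right by 3), then take characters alternately from the front and the back (1st, last, 2nd, 2nd-last, ...).
Working it through for "impulsei": intermediate "seiimpul", final "sleuipim".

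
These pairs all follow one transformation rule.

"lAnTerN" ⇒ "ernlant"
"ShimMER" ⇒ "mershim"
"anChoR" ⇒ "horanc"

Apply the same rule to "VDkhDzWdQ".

The transformation: move the last 3 characters to the front (rotate right by 3), then convert every letter to lowercase.
For "VDkhDzWdQ", step one produces "WdQVDkhDz"; step two turns that into "wdqvdkhdz".

wdqvdkhdz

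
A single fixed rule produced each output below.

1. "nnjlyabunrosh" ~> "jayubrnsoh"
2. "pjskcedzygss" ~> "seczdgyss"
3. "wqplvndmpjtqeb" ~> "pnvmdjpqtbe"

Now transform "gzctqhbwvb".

chqwbbv

The rule is to swap each adjacent pair of characters (1↔2, 3↔4, ...), then delete the first 3 characters.
Applying both steps to "gzctqhbwvb": "zgtchqwbbv", then "chqwbbv".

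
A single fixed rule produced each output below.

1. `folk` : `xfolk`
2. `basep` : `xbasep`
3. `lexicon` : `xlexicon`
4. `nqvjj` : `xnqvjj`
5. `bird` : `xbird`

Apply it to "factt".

Each output is the input with this applied: prepend "x".
On "factt" that produces "xfactt".

xfactt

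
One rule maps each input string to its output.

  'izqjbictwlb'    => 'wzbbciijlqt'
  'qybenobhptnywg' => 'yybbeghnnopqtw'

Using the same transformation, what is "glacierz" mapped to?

What's happening: sort the characters into alphabetical order, then move the last 2 characters to the front (rotate right by 2).
Applying both steps to "glacierz": "acegilrz", then "rzacegil".
(Check on "qybenobhptnywg": → "bbeghnnopqtwyy" → "yybbeghnnopqtw" ✓)

rzacegil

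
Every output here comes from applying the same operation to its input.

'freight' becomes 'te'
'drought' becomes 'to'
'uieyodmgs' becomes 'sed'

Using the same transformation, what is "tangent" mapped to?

tn

What's happening: move the last 3 characters to the front (rotate right by 3), then keep one character in every 3, starting at position 3 (positions 3rd, 6th, 9th, ...).
Applying that to "tangent" gives "tn".
(Check on "freight": → "ghtfrei" → "te" ✓)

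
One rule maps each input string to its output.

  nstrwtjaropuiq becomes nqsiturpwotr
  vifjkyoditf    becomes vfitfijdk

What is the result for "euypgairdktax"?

The rule is to take characters alternately from the front and the back (1st, last, 2nd, 2nd-last, ...), then delete the last 2 characters.
Doing the same to "euypgairdktax": "exuaytpkgda".

exuaytpkgda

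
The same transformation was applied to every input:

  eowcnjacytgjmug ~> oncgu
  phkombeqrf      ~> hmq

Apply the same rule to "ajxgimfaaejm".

jiaj

In each case the input is transformed by: keep one character in every 3, starting at position 2 (positions 2nd, 5th, 8th, ...).
For "ajxgimfaaejm" the result is "jiaj".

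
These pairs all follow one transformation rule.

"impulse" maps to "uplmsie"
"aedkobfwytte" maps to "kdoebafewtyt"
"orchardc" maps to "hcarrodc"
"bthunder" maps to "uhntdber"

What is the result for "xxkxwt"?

xkwxtx

Looking at the pairs, the operation is to move the first 3 characters to the end (rotate left by 3), then take characters alternately from the front and the back (1st, last, 2nd, 2nd-last, ...).
"xxkxwt" → "xkwxtx".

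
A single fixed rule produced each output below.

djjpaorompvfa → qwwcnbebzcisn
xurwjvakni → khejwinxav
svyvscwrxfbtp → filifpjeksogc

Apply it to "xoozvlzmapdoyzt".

Rule — shift every letter 13 places forward in the alphabet (wrapping around) — i.e. ROT13.
Doing the same to "xoozvlzmapdoyzt": "kbbmiymzncqblmg".

kbbmiymzncqblmg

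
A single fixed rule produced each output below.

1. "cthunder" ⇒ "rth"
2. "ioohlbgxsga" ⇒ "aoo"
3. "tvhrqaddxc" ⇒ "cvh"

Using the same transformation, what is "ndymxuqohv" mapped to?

vdy

The transformation: swap the first and last characters, then keep only the first 3 characters.
Starting from "ndymxuqohv": after the first operation, "vdymxuqohn"; after the second, "vdy".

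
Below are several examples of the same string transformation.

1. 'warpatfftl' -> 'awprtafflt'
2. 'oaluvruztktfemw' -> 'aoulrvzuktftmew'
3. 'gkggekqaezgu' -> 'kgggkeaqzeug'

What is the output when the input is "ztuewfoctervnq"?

tzeufwcoetvrqn

In each case the input is transformed by: swap each adjacent pair of characters (1↔2, 3↔4, ...).
"ztuewfoctervnq" → "tzeufwcoetvrqn".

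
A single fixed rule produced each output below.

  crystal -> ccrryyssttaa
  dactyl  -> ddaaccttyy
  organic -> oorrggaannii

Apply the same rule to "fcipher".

ffcciipphhee

The rule is to delete the last character, then double every character.
Working it through for "fcipher": intermediate "fciphe", final "ffcciipphhee".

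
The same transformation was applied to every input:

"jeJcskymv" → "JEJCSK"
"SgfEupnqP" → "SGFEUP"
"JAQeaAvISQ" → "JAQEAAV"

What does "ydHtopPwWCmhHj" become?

YDHTOPPWWCM

Looking at the pairs, the operation is to delete the last 3 characters, then convert every letter to uppercase.
Applying both steps to "ydHtopPwWCmhHj": "ydHtopPwWCm", then "YDHTOPPWWCM".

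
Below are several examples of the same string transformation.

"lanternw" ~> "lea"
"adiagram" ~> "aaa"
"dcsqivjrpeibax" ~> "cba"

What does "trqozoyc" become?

ooc

Looking at the pairs, the operation is to sort the characters into reverse alphabetical order, then keep only the last 3 characters.
On "trqozoyc" that produces "ooc".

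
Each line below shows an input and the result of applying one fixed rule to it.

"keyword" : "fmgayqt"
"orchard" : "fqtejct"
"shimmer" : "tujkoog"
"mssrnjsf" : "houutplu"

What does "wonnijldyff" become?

hyqppklnfah

Rule — shift every letter 2 places forward in the alphabet (wrapping around), then move the last character to the front.
Applying both steps to "wonnijldyff": "yqppklnfahh", then "hyqppklnfah".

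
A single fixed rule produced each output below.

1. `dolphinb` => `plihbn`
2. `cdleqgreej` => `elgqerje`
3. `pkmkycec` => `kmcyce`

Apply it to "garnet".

Looking at the pairs, the operation is to delete the first 2 characters, then swap each adjacent pair of characters (1↔2, 3↔4, ...).
Starting from "garnet": after the first operation, "rnet"; after the second, "nrte".

nrte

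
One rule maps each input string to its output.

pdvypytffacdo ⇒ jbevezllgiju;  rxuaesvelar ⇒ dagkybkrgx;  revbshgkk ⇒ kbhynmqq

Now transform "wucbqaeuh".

What's happening: shift every letter 6 places forward in the alphabet (wrapping around), then delete the first character.
On "wucbqaeuh": the first step gives "caihwgkan", and the second then gives "aihwgkan".
(Check on "pdvypytffacdo": → "vjbevezllgiju" → "jbevezllgiju" ✓)

aihwgkan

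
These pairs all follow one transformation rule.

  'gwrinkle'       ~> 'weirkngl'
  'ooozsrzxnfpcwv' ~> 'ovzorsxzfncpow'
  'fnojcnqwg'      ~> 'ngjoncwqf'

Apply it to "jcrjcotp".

cpjrocjt

Each output is the input with this applied: swap the first and last characters, then swap each adjacent pair of characters (1↔2, 3↔4, ...).
"jcrjcotp" → "pcrjcotj" → "cpjrocjt".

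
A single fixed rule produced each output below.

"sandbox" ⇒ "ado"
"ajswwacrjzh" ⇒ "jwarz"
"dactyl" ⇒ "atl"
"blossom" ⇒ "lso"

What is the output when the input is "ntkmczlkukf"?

What's happening: keep every other character starting from the second (positions 2nd, 4th, 6th, ...).
On "ntkmczlkukf" that produces "tmzkk".

tmzkk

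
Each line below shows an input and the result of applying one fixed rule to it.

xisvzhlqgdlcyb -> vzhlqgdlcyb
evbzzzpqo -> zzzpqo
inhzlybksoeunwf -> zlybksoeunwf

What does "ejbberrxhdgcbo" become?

The transformation: delete the first 3 characters.
On "ejbberrxhdgcbo" that produces "berrxhdgcbo".

berrxhdgcbo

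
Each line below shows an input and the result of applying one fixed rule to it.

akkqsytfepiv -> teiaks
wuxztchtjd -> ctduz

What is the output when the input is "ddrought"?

uhdr

In each case the input is transformed by: swap the front and back halves of the string, then keep every other character starting from the first (positions 1st, 3rd, 5th, ...).
"ddrought" → "ughtddro" → "uhdr".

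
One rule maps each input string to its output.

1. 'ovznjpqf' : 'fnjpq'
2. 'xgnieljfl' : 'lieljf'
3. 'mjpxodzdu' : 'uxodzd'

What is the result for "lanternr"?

rtern

The rule is to delete the first 3 characters, then move the last character to the front.
"lanternr" → "ternr" → "rtern".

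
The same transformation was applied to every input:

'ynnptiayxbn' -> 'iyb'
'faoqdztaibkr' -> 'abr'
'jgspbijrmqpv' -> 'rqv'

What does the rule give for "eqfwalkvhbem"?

vbm

Looking at the pairs, the operation is to keep every other character starting from the second (positions 2nd, 4th, 6th, ...), then keep only the last 3 characters.
"eqfwalkvhbem" → "qwlvbm" → "vbm".
(Check on "faoqdztaibkr": → "aqzabr" → "abr" ✓)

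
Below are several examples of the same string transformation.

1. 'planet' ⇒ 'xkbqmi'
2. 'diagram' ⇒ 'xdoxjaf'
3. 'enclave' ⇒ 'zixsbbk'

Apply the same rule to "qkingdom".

fkdaljnh

Each output is the input with this applied: shift every letter 3 places backward in the alphabet (wrapping around), then move the first 2 characters to the end (rotate left by 2).
Working it through for "qkingdom": intermediate "nhfkdalj", final "fkdaljnh".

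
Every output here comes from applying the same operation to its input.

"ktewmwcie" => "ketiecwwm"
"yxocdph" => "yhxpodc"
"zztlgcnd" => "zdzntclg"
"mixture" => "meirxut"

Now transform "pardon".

pnaord

The pattern: take characters alternately from the front and the back (1st, last, 2nd, 2nd-last, ...).
For "pardon" the result is "pnaord".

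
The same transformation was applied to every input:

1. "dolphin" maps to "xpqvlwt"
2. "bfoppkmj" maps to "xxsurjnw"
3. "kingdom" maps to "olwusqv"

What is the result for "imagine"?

Rule — move the first 3 characters to the end (rotate left by 3), then shift every letter 8 places forward in the alphabet (wrapping around).
On "imagine": the first step gives "gineima", and the second then gives "oqvmqui".

oqvmqui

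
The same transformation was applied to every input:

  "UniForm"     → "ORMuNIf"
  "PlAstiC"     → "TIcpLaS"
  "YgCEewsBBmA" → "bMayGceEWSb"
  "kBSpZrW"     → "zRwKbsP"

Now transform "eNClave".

Looking at the pairs, the operation is to move the last 3 characters to the front (rotate right by 3), then flip the case of every letter.
On "eNClave": the first step gives "aveeNCl", and the second then gives "AVEEncL".
(Check on "PlAstiC": → "tiCPlAs" → "TIcpLaS" ✓)

AVEEncL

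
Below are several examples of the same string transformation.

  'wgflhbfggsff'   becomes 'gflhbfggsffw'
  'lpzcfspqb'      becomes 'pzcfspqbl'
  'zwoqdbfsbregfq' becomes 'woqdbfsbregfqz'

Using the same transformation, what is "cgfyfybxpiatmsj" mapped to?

Looking at the pairs, the operation is to move the first character to the end.
On "cgfyfybxpiatmsj" that produces "gfyfybxpiatmsjc".

gfyfybxpiatmsjc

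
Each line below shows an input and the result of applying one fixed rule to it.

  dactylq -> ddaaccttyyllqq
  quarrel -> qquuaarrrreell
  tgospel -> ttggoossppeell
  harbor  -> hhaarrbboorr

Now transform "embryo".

eemmbbrryyoo

The rule is to double every character.
On "embryo" that produces "eemmbbrryyoo".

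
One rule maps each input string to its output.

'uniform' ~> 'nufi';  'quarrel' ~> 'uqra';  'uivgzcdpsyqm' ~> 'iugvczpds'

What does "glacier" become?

lgca

In each case the input is transformed by: delete the last 3 characters, then swap each adjacent pair of characters (1↔2, 3↔4, ...).
On "glacier": the first step gives "glac", and the second then gives "lgca".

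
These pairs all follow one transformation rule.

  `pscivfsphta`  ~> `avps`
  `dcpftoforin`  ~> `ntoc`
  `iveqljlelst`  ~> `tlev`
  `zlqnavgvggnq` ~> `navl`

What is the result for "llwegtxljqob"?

The pattern: keep one character in every 3, starting at position 2 (positions 2nd, 5th, 8th, ...), then swap the first and last characters.
For "llwegtxljqob", step one produces "lglo"; step two turns that into "ogll".
(Check on "pscivfsphta": → "svpa" → "avps" ✓)

ogll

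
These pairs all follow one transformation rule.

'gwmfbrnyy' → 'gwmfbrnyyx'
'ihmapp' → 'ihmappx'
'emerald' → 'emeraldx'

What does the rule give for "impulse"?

The transformation: append "x".
For "impulse" the result is "impulsex".

impulsex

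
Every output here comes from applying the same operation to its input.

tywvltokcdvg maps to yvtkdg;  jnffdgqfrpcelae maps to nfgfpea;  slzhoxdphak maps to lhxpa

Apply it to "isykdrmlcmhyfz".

Rule — keep every other character starting from the second (positions 2nd, 4th, 6th, ...).
So "isykdrmlcmhyfz" becomes "skrlmyz".

skrlmyz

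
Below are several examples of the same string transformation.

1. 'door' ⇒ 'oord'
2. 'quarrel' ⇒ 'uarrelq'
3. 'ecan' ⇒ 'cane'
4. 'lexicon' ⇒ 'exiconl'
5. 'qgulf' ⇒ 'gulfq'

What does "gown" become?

The rule is to move the first character to the end.
For "gown" the result is "owng".

owng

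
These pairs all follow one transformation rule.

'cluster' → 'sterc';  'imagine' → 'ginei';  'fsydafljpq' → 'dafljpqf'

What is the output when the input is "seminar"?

What's happening: move the first character to the end, then delete the first 2 characters.
Applying both steps to "seminar": "eminars", then "inars".

inars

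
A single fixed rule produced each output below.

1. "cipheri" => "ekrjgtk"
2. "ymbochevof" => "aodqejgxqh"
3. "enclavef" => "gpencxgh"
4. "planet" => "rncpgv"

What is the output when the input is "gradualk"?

The pattern: shift every letter 2 places forward in the alphabet (wrapping around).
Doing the same to "gradualk": "itcfwcnm".

itcfwcnm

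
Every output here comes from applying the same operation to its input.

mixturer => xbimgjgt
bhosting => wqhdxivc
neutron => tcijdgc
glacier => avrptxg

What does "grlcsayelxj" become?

gvraphtnmay

Rule — swap each adjacent pair of characters (1↔2, 3↔4, ...), then shift every letter 11 places backward in the alphabet (wrapping around).
Doing the same to "grlcsayelxj": "gvraphtnmay".
(Check on "neutron": → "entuorn" → "tcijdgc" ✓)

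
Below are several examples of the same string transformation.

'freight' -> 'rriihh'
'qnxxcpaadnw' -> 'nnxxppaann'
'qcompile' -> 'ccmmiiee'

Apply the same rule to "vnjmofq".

Each output is the input with this applied: keep every other character starting from the second (positions 2nd, 4th, 6th, ...), then double every character.
Applying both steps to "vnjmofq": "nmf", then "nnmmff".

nnmmff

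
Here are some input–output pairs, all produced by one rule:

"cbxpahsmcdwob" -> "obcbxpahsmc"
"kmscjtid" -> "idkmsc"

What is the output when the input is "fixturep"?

Looking at the pairs, the operation is to move the last 2 characters to the front (rotate right by 2), then delete the last 2 characters.
Working it through for "fixturep": intermediate "epfixtur", final "epfixt".

epfixt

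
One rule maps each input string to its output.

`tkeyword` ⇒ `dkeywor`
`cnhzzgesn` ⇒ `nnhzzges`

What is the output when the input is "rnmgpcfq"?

qnmgpcf

The pattern: delete the first character, then move the last character to the front.
Applying that to "rnmgpcfq" gives "qnmgpcf".
(Check on "tkeyword": → "keyword" → "dkeywor" ✓)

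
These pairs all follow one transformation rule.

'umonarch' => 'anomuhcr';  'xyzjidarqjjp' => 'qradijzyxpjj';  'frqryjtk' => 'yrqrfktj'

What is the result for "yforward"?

wrofydra

In each case the input is transformed by: move the last 3 characters to the front (rotate right by 3), then reverse the string.
On "yforward": the first step gives "ardyforw", and the second then gives "wrofydra".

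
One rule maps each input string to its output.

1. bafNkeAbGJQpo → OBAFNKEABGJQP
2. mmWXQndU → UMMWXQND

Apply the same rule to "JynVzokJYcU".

UJYNVZOKJYC

Rule — move the last character to the front, then convert every letter to uppercase.
On "JynVzokJYcU": the first step gives "UJynVzokJYc", and the second then gives "UJYNVZOKJYC".
(Check on "bafNkeAbGJQpo": → "obafNkeAbGJQp" → "OBAFNKEABGJQP" ✓)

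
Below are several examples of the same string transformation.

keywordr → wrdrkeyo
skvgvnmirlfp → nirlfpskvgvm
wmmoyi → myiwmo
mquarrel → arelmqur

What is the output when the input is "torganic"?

gnictora

What's happening: swap the front and back halves of the string, then swap the first and last characters.
Working it through for "torganic": intermediate "anictorg", final "gnictora".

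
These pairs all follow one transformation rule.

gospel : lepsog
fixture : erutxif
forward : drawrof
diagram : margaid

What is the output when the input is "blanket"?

teknalb

What's happening: reverse the string.
Applying that to "blanket" gives "teknalb".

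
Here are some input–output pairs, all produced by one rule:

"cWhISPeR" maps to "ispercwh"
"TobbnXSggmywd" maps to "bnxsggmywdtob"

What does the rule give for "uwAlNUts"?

In each case the input is transformed by: move the first 3 characters to the end (rotate left by 3), then convert every letter to lowercase.
On "uwAlNUts": the first step gives "lNUtsuwA", and the second then gives "lnutsuwa".

lnutsuwa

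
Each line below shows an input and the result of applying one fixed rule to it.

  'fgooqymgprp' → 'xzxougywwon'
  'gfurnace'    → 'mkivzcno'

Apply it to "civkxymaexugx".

focfmiugfsdqk

What's happening: reverse the string, then shift every letter 8 places forward in the alphabet (wrapping around).
"civkxymaexugx" → "xguxeamyxkvic" → "focfmiugfsdqk".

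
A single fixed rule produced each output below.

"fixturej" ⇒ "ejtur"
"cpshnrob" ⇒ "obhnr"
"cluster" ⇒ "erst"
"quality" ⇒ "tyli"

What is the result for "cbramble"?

Rule — delete the first 3 characters, then move the last 2 characters to the front (rotate right by 2).
"cbramble" → "amble" → "leamb".

leamb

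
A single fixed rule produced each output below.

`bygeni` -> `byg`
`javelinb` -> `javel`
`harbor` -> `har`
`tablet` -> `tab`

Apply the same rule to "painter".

What's happening: delete the last 3 characters.
On "painter" that produces "pain".

pain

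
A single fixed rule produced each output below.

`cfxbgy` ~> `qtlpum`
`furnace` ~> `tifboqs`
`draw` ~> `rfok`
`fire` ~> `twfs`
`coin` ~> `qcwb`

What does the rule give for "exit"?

The rule is to shift every letter 12 places backward in the alphabet (wrapping around).
On "exit" that produces "slwh".

slwh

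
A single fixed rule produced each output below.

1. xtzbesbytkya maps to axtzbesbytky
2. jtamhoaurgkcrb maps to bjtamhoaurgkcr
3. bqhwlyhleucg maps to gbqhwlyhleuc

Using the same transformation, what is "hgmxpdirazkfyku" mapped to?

uhgmxpdirazkfyk

Rule — move the last character to the front.
So "hgmxpdirazkfyku" becomes "uhgmxpdirazkfyk".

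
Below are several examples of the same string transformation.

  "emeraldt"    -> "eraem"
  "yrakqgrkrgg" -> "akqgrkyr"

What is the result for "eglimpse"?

limeg

What's happening: delete the last 3 characters, then move the first 2 characters to the end (rotate left by 2).
Starting from "eglimpse": after the first operation, "eglim"; after the second, "limeg".
(Check on "emeraldt": → "emera" → "eraem" ✓)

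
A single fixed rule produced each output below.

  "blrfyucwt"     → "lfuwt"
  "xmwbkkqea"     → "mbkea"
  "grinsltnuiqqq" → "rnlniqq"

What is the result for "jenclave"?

ecae

Rule — swap each adjacent pair of characters (1↔2, 3↔4, ...), then keep every other character starting from the first (positions 1st, 3rd, 5th, ...).
Applying that to "jenclave" gives "ecae".
(Check on "xmwbkkqea": → "mxbwkkeqa" → "mbkea" ✓)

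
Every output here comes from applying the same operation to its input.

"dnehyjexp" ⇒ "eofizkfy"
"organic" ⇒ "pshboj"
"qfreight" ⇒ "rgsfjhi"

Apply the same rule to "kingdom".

ljohep

What's happening: delete the last character, then shift every letter 1 place forward in the alphabet (wrapping around).
Starting from "kingdom": after the first operation, "kingdo"; after the second, "ljohep".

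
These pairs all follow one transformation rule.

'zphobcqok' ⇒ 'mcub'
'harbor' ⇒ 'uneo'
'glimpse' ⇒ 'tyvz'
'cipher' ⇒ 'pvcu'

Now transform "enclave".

The rule is to shift every letter 13 places forward in the alphabet (wrapping around) — i.e. ROT13, then keep only the first 4 characters.
On "enclave" that produces "rapy".
(Check on "harbor": → "uneobe" → "uneo" ✓)

rapy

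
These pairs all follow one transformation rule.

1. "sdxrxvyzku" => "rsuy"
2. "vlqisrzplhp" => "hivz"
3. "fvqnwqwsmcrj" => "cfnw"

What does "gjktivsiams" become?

The transformation: keep one character in every 3, starting at position 1 (positions 1st, 4th, 7th, ...), then sort the characters into alphabetical order.
For "gjktivsiams", step one produces "gtsm"; step two turns that into "gmst".
(Check on "sdxrxvyzku": → "sryu" → "rsuy" ✓)

gmst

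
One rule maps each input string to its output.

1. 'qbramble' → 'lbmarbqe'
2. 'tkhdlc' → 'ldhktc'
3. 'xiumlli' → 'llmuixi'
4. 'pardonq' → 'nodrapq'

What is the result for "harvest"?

sevraht

The transformation: move the last character to the front, then reverse the string.
Starting from "harvest": after the first operation, "tharves"; after the second, "sevraht".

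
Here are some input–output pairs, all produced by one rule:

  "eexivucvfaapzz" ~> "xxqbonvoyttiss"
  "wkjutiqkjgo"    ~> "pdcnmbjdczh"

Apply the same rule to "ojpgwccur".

hcizpvvnk

Rule — shift every letter 7 places backward in the alphabet (wrapping around).
For "ojpgwccur" the result is "hcizpvvnk".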